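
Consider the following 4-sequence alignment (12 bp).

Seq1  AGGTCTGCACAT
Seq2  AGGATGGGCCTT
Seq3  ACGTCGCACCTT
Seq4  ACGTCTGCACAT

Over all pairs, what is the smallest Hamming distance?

Pairwise Hamming distances:
  Seq1 vs Seq2: 6
  Seq1 vs Seq3: 6
  Seq1 vs Seq4: 1
  Seq2 vs Seq3: 5
  Seq2 vs Seq4: 7
  Seq3 vs Seq4: 5
The smallest is 1, between Seq1 and Seq4.

1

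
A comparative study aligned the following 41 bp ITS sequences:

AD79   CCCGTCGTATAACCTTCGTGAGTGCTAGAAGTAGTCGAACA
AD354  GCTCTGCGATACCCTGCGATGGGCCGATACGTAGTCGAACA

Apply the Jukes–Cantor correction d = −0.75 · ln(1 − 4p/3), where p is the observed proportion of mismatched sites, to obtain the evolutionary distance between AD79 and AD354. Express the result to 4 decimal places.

0.5510

Differing sites — 1:C/G; 3:C/T; 4:G/C; 6:C/G; 7:G/C; 8:T/G; 12:A/C; 16:T/G; 19:T/A; 20:G/T; 21:A/G; 23:T/G; 24:G/C; 26:T/G; 28:G/T; 30:A/C.
p = 16/41 = 0.390244.
d = −0.75 · ln(1 − (4/3)·0.390244) = −0.75 · ln(0.479675) = −0.75 · (-0.734646) = 0.5510.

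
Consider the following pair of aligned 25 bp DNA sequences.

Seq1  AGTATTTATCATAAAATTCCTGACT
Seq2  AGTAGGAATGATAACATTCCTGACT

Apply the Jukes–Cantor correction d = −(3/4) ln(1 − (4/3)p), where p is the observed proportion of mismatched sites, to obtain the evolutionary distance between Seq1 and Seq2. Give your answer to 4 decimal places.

Differing sites — 5:T/G; 6:T/G; 7:T/A; 10:C/G; 15:A/C.
p = 5/25 = 0.200000.
d = −0.75 · ln(1 − (4/3)·0.200000) = −0.75 · ln(0.733333) = −0.75 · (-0.310155) = 0.2326.

0.2326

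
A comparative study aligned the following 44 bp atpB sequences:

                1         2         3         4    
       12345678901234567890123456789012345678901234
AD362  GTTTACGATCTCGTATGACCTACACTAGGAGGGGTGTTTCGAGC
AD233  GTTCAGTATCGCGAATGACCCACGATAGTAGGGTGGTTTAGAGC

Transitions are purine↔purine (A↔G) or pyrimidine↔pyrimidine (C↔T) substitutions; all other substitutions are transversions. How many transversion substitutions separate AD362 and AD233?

The sequences differ at positions 4 (T/C, transition), 6 (C/G, transversion), 7 (G/T, transversion), 11 (T/G, transversion), 14 (T/A, transversion), 21 (T/C, transition), 24 (A/G, transition), 25 (C/A, transversion), 29 (G/T, transversion), 34 (G/T, transversion), 35 (T/G, transversion), 40 (C/A, transversion).
Of the 12 differences, 3 transitions and 9 transversions, so the answer is 9.

9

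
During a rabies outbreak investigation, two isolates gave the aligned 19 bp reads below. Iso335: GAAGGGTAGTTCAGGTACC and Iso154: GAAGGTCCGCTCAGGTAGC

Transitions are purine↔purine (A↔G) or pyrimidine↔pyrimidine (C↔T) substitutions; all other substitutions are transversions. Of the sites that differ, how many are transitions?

Mismatches occur at site 6 (G→T, transversion), site 7 (T→C, transition), site 8 (A→C, transversion), site 10 (T→C, transition), site 18 (C→G, transversion).
Of the 5 differences, 2 transitions and 3 transversions, so the answer is 2.

2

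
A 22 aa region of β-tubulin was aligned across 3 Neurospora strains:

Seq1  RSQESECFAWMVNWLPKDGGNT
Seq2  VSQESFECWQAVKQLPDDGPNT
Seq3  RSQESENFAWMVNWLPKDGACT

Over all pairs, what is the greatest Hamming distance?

Pairwise Hamming distances:
  Seq1 vs Seq2: 11
  Seq1 vs Seq3: 3
  Seq2 vs Seq3: 12
The largest is 12, between Seq2 and Seq3.

12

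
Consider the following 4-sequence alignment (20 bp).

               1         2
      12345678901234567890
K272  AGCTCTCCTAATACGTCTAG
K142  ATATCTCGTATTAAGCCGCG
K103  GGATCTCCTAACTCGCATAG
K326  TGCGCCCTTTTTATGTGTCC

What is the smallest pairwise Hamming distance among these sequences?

6

Pairwise Hamming distances:
  K272 vs K142: 8
  K272 vs K103: 6
  K272 vs K326: 10
  K142 vs K103: 10
  K142 vs K326: 12
  K103 vs K326: 14
The smallest is 6, between K272 and K103.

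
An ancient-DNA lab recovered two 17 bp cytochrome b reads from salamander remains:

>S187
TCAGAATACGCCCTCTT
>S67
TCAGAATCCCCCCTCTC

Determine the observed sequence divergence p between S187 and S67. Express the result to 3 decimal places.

0.176

Differing sites — 8:A/C; 10:G/C; 17:T/C.
There are 3 differences over 17 sites, so p = 3/17 = 0.176.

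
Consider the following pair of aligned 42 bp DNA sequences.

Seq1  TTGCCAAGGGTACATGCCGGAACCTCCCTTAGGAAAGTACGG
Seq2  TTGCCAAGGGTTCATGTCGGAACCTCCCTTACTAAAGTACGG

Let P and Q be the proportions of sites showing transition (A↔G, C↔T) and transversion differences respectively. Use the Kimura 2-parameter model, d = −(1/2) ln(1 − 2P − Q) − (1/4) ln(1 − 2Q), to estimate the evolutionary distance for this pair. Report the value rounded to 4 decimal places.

0.1019

Differing sites — 12:A/T (Tv); 17:C/T (Ti); 32:G/C (Tv); 33:G/T (Tv).
Of the 4 differences, 1 transition and 3 transversions over 42 sites: P = 1/42 = 0.023810, Q = 3/42 = 0.071429.
d = −0.5·ln(0.880951) − 0.25·ln(0.857142) = −0.5·(-0.126753) − 0.25·(-0.154152) = 0.1019.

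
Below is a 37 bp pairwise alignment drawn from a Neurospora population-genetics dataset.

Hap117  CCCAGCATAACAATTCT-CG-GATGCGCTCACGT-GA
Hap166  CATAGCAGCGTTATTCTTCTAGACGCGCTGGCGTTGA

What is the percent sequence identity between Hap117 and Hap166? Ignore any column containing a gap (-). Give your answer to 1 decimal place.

Excluding the 3 gap columns leaves 34 comparable sites.
Differing sites — 2:C/A; 3:C/T; 8:T/G; 9:A/C; 10:A/G; 11:C/T; 12:A/T; 20:G/T; 24:T/C; 30:C/G; 31:A/G.
23 of the 34 comparable sites match, so the percent identity is 23/34 × 100 = 67.6%.

67.6%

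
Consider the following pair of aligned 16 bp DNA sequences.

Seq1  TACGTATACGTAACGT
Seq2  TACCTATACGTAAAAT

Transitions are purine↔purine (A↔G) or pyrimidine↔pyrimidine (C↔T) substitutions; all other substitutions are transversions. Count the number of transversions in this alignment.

Differing sites — 4:G/C (Tv); 14:C/A (Tv); 15:G/A (Ti).
Of the 3 differences, 1 transition and 2 transversions, so the answer is 2.

2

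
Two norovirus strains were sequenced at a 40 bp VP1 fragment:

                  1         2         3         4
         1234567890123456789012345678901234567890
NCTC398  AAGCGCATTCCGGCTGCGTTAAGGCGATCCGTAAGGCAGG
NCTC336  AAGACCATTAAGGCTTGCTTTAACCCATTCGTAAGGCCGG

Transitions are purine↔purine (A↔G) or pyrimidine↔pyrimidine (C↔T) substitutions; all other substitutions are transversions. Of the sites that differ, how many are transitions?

Differing sites — 4:C/A (Tv); 5:G/C (Tv); 10:C/A (Tv); 11:C/A (Tv); 16:G/T (Tv); 17:C/G (Tv); 18:G/C (Tv); 21:A/T (Tv); 23:G/A (Ti); 24:G/C (Tv); 26:G/C (Tv); 29:C/T (Ti); 38:A/C (Tv).
Of the 13 differences, 2 transitions and 11 transversions, so the answer is 2.

2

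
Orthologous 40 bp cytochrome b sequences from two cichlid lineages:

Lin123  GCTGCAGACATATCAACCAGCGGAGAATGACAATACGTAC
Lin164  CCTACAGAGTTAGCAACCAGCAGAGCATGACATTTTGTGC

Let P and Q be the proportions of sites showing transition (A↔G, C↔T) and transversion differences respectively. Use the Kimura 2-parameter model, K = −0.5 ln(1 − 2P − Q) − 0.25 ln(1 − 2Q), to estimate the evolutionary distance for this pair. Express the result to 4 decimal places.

Mismatches occur at site 1 (G↔C, transversion), site 4 (G↔A, transition), site 9 (C↔G, transversion), site 10 (A↔T, transversion), site 13 (T↔G, transversion), site 22 (G↔A, transition), site 26 (A↔C, transversion), site 33 (A↔T, transversion), site 35 (A↔T, transversion), site 36 (C↔T, transition), site 39 (A↔G, transition).
Of the 11 differences, 4 transitions and 7 transversions over 40 sites: P = 4/40 = 0.100000, Q = 7/40 = 0.175000.
d = −0.5·ln(0.625000) − 0.25·ln(0.650000) = −0.5·(-0.470004) − 0.25·(-0.430783) = 0.3427.

0.3427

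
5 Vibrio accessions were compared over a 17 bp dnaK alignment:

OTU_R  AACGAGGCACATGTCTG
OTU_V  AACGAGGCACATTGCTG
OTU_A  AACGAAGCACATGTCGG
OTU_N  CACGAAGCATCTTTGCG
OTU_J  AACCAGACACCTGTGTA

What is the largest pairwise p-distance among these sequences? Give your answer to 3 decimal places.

0.471

Pairwise Hamming distances:
  OTU_R vs OTU_V: 2
  OTU_R vs OTU_A: 2
  OTU_R vs OTU_N: 7
  OTU_R vs OTU_J: 5
  OTU_V vs OTU_A: 4
  OTU_V vs OTU_N: 7
  OTU_V vs OTU_J: 7
  OTU_A vs OTU_N: 6
  OTU_A vs OTU_J: 7
  OTU_N vs OTU_J: 8
The largest is 8 mismatches, between OTU_N and OTU_J; p = 8/17 = 0.471.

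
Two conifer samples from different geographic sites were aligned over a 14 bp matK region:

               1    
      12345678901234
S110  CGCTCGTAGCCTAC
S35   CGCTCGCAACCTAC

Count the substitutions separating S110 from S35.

2

Mismatches occur at site 7 (T/C), site 9 (G/A).
That gives 2 mismatches out of 14 aligned sites, so the Hamming distance is 2.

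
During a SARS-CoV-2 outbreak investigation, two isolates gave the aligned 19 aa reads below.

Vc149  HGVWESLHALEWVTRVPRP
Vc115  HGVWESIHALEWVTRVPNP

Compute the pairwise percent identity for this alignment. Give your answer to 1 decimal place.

Differing sites — 7:L/I; 18:R/N.
17 of the 19 sites match, so the percent identity is 17/19 × 100 = 89.5%.

89.5%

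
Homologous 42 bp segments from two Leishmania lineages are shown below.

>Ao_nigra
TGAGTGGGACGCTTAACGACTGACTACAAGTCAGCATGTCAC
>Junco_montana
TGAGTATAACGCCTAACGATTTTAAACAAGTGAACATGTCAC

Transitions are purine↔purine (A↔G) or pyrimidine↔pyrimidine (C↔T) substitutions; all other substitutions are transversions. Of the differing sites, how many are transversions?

Differing sites — 6:G/A (Ti); 7:G/T (Tv); 8:G/A (Ti); 13:T/C (Ti); 20:C/T (Ti); 22:G/T (Tv); 23:A/T (Tv); 24:C/A (Tv); 25:T/A (Tv); 32:C/G (Tv); 34:G/A (Ti).
Of the 11 differences, 5 transitions and 6 transversions, so the answer is 6.

6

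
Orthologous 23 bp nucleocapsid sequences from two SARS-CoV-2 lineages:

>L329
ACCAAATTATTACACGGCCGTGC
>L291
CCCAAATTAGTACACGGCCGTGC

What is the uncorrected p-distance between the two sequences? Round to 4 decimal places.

0.0870

Mismatches occur at site 1 (A/C), site 10 (T/G).
There are 2 differences over 23 sites, so p = 2/23 = 0.0870.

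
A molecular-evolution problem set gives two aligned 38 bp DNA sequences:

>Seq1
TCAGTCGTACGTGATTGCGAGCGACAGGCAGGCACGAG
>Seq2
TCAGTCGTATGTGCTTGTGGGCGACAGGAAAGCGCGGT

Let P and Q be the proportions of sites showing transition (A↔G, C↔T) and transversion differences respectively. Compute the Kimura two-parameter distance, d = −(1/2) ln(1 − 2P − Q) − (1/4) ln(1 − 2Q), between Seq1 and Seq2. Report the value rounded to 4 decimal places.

The sequences differ at positions 10 (C/T, transition), 14 (A/C, transversion), 18 (C/T, transition), 20 (A/G, transition), 29 (C/A, transversion), 31 (G/A, transition), 34 (A/G, transition), 37 (A/G, transition), 38 (G/T, transversion).
Of the 9 differences, 6 transitions and 3 transversions over 38 sites: P = 6/38 = 0.157895, Q = 3/38 = 0.078947.
d = −0.5·ln(0.605263) − 0.25·ln(0.842106) = −0.5·(-0.502092) − 0.25·(-0.171849) = 0.2940.

0.2940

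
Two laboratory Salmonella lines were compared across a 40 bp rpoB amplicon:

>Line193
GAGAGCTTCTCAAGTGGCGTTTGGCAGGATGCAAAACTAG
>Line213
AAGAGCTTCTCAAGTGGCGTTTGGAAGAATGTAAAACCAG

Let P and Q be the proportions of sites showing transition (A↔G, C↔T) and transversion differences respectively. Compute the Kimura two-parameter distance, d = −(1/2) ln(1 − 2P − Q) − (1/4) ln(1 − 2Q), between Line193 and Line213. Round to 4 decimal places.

The sequences differ at positions 1 (G/A, transition), 25 (C/A, transversion), 28 (G/A, transition), 32 (C/T, transition), 38 (T/C, transition).
Of the 5 differences, 4 transitions and 1 transversion over 40 sites: P = 4/40 = 0.100000, Q = 1/40 = 0.025000.
d = −0.5·ln(0.775000) − 0.25·ln(0.950000) = −0.5·(-0.254892) − 0.25·(-0.051293) = 0.1403.

0.1403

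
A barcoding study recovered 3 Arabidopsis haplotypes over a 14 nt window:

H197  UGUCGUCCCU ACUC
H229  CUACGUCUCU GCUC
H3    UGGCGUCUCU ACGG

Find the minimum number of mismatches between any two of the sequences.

Pairwise Hamming distances:
  H197 vs H229: 5
  H197 vs H3: 4
  H229 vs H3: 6
The smallest is 4, between H197 and H3.

4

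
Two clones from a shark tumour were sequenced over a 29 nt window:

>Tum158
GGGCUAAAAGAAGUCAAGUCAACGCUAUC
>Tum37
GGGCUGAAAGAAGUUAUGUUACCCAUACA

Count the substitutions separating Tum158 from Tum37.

9

The sequences differ at positions 6 (A/G), 15 (C/U), 17 (A/U), 20 (C/U), 22 (A/C), 24 (G/C), 25 (C/A), 28 (U/C), 29 (C/A).
That gives 9 mismatches out of 29 aligned sites, so the Hamming distance is 9.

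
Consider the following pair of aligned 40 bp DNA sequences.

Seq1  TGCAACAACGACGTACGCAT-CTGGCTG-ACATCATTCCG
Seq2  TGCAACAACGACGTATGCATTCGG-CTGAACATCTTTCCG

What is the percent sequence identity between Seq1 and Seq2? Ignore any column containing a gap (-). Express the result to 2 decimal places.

Excluding the 3 gap columns leaves 37 comparable sites.
Mismatches occur at site 16 (C/T), site 23 (T/G), site 35 (A/T).
34 of the 37 comparable sites match, so the percent identity is 34/37 × 100 = 91.89%.

91.89%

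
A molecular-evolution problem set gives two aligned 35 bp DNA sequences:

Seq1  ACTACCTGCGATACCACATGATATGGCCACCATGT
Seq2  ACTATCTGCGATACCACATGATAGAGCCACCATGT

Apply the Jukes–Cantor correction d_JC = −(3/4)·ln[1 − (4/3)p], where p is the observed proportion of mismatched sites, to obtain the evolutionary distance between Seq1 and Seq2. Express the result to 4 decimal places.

Mismatches occur at site 5 (C→T), site 24 (T→G), site 25 (G→A).
p = 3/35 = 0.085714.
d = −0.75 · ln(1 − (4/3)·0.085714) = −0.75 · ln(0.885715) = −0.75 · (-0.121360) = 0.0910.

0.0910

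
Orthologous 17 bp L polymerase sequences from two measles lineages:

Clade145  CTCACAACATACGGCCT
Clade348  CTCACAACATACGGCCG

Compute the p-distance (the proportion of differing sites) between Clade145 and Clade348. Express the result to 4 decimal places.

Differing sites — 17:T/G.
There are 1 differences over 17 sites, so p = 1/17 = 0.0588.

0.0588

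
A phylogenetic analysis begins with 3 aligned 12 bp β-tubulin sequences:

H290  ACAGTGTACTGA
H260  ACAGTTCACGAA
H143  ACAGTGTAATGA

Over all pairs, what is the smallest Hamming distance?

Pairwise Hamming distances:
  H290 vs H260: 4
  H290 vs H143: 1
  H260 vs H143: 5
The smallest is 1, between H290 and H143.

1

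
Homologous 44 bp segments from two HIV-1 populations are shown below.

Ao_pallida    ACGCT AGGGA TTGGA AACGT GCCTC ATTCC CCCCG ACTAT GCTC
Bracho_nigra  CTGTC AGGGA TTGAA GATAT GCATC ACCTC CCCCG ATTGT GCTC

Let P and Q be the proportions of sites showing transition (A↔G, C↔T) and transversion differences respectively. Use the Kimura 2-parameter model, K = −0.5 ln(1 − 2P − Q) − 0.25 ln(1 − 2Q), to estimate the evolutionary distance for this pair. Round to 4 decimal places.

Differing sites — 1:A/C (Tv); 2:C/T (Ti); 4:C/T (Ti); 5:T/C (Ti); 14:G/A (Ti); 16:A/G (Ti); 18:C/T (Ti); 19:G/A (Ti); 23:C/A (Tv); 27:T/C (Ti); 28:T/C (Ti); 29:C/T (Ti); 37:C/T (Ti); 39:A/G (Ti).
Of the 14 differences, 12 transitions and 2 transversions over 44 sites: P = 12/44 = 0.272727, Q = 2/44 = 0.045455.
d = −0.5·ln(0.409091) − 0.25·ln(0.909090) = −0.5·(-0.893818) − 0.25·(-0.095311) = 0.4707.

0.4707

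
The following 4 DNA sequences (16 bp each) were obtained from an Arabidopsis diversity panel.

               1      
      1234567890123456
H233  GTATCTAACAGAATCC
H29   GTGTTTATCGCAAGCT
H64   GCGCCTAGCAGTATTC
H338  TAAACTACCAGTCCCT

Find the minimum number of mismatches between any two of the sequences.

Pairwise Hamming distances:
  H233 vs H29: 7
  H233 vs H64: 6
  H233 vs H338: 8
  H29 vs H64: 10
  H29 vs H338: 11
  H64 vs H338: 9
The smallest is 6, between H233 and H64.

6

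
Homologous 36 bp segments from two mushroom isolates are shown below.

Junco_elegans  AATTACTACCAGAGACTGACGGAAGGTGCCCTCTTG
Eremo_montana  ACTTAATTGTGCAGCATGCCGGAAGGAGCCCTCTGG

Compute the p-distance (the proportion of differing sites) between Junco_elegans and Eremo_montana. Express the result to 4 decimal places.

The sequences differ at positions 2 (A/C), 6 (C/A), 8 (A/T), 9 (C/G), 10 (C/T), 11 (A/G), 12 (G/C), 15 (A/C), 16 (C/A), 19 (A/C), 27 (T/A), 35 (T/G).
There are 12 differences over 36 sites, so p = 12/36 = 0.3333.

0.3333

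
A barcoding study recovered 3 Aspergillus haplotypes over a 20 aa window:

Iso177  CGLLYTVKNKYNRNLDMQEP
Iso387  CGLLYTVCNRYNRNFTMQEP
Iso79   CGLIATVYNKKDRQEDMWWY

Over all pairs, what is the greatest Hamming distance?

12

Pairwise Hamming distances:
  Iso177 vs Iso387: 4
  Iso177 vs Iso79: 10
  Iso387 vs Iso79: 12
The largest is 12, between Iso387 and Iso79.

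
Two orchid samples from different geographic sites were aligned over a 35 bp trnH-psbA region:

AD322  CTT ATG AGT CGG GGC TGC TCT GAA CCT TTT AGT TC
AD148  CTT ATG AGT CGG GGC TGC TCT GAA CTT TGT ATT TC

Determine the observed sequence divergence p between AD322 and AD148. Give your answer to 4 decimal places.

The sequences differ at positions 26 (C/T), 29 (T/G), 32 (G/T).
There are 3 differences over 35 sites, so p = 3/35 = 0.0857.

0.0857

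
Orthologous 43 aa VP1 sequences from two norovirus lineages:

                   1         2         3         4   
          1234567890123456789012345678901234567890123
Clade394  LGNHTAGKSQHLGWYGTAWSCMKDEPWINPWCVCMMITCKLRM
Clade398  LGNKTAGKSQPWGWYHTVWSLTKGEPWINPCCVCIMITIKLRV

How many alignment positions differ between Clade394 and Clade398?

12

Differing sites — 4:H/K; 11:H/P; 12:L/W; 16:G/H; 18:A/V; 21:C/L; 22:M/T; 24:D/G; 31:W/C; 35:M/I; 39:C/I; 43:M/V.
That gives 12 mismatches out of 43 aligned sites, so the Hamming distance is 12.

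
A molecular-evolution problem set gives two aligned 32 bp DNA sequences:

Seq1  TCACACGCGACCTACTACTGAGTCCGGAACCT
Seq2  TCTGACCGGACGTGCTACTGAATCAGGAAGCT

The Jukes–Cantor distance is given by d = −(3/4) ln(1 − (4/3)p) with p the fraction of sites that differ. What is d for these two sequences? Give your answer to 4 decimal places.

Differing sites — 3:A/T; 4:C/G; 7:G/C; 8:C/G; 12:C/G; 14:A/G; 22:G/A; 25:C/A; 30:C/G.
p = 9/32 = 0.281250.
d = −0.75 · ln(1 − (4/3)·0.281250) = −0.75 · ln(0.625000) = −0.75 · (-0.470004) = 0.3525.

0.3525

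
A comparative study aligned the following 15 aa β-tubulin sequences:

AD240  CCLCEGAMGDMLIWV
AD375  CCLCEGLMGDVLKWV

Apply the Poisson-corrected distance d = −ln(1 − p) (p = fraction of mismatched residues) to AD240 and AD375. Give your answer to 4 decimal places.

0.2231

Differing sites — 7:A/L; 11:M/V; 13:I/K.
p = 3/15 = 0.200000.
d = −ln(1 − 0.200000) = −ln(0.800000) = 0.2231.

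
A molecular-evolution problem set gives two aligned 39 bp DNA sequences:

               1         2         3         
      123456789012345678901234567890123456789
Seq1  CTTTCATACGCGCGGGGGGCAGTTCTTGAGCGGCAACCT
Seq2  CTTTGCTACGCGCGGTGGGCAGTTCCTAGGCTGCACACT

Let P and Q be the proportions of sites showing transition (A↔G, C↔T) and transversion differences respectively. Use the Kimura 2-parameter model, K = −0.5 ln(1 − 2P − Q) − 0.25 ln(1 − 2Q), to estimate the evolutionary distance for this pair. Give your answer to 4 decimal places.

Mismatches occur at site 5 (C↔G, transversion), site 6 (A↔C, transversion), site 16 (G↔T, transversion), site 26 (T↔C, transition), site 28 (G↔A, transition), site 29 (A↔G, transition), site 32 (G↔T, transversion), site 36 (A↔C, transversion), site 37 (C↔A, transversion).
Of the 9 differences, 3 transitions and 6 transversions over 39 sites: P = 3/39 = 0.076923, Q = 6/39 = 0.153846.
d = −0.5·ln(0.692308) − 0.25·ln(0.692308) = −0.5·(-0.367724) − 0.25·(-0.367724) = 0.2758.

0.2758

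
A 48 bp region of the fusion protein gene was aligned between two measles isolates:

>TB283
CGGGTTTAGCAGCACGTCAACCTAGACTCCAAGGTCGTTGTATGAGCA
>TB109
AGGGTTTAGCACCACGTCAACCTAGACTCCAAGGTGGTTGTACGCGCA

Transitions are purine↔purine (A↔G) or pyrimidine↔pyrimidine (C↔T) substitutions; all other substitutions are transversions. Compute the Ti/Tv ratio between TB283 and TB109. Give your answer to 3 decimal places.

0.250

The sequences differ at positions 1 (C/A, transversion), 12 (G/C, transversion), 36 (C/G, transversion), 43 (T/C, transition), 45 (A/C, transversion).
Of the 5 differences, 1 transition and 4 transversions, so Ti/Tv = 1/4 = 0.250.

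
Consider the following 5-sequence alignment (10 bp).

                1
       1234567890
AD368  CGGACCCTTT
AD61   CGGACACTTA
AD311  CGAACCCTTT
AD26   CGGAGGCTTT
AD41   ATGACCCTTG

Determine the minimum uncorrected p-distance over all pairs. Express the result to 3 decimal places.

0.100

Pairwise Hamming distances:
  AD368 vs AD61: 2
  AD368 vs AD311: 1
  AD368 vs AD26: 2
  AD368 vs AD41: 3
  AD61 vs AD311: 3
  AD61 vs AD26: 3
  AD61 vs AD41: 4
  AD311 vs AD26: 3
  AD311 vs AD41: 4
  AD26 vs AD41: 5
The smallest is 1 mismatch, between AD368 and AD311; p = 1/10 = 0.100.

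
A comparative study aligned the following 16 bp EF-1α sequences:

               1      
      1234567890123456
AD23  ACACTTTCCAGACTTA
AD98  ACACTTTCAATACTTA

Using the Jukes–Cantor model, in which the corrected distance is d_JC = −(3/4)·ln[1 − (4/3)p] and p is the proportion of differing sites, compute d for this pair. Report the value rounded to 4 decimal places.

0.1367

Differing sites — 9:C/A; 11:G/T.
p = 2/16 = 0.125000.
d = −0.75 · ln(1 − (4/3)·0.125000) = −0.75 · ln(0.833333) = −0.75 · (-0.182322) = 0.1367.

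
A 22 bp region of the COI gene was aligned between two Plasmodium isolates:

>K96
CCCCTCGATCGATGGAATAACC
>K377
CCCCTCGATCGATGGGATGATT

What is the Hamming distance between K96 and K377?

Differing sites — 16:A/G; 19:A/G; 21:C/T; 22:C/T.
That gives 4 mismatches out of 22 aligned sites, so the Hamming distance is 4.

4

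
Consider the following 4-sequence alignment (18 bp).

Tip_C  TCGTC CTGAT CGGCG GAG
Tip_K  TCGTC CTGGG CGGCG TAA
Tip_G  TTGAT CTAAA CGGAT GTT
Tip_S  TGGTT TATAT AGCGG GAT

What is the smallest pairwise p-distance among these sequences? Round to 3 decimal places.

Pairwise Hamming distances:
  Tip_C vs Tip_K: 4
  Tip_C vs Tip_G: 9
  Tip_C vs Tip_S: 9
  Tip_K vs Tip_G: 11
  Tip_K vs Tip_S: 12
  Tip_G vs Tip_S: 11
The smallest is 4 mismatches, between Tip_C and Tip_K; p = 4/18 = 0.222.

0.222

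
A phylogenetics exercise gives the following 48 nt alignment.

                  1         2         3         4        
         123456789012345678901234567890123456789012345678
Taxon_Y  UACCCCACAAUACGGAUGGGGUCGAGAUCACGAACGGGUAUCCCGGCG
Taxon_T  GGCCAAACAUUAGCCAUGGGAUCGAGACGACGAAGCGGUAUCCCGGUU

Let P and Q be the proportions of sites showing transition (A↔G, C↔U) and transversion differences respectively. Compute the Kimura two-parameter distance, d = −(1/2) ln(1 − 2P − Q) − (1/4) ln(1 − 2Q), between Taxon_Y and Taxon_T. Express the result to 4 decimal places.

0.4052

Mismatches occur at site 1 (U/G, transversion), site 2 (A/G, transition), site 5 (C/A, transversion), site 6 (C/A, transversion), site 10 (A/U, transversion), site 13 (C/G, transversion), site 14 (G/C, transversion), site 15 (G/C, transversion), site 21 (G/A, transition), site 28 (U/C, transition), site 29 (C/G, transversion), site 35 (C/G, transversion), site 36 (G/C, transversion), site 47 (C/U, transition), site 48 (G/U, transversion).
Of the 15 differences, 4 transitions and 11 transversions over 48 sites: P = 4/48 = 0.083333, Q = 11/48 = 0.229167.
d = −0.5·ln(0.604167) − 0.25·ln(0.541666) = −0.5·(-0.503905) − 0.25·(-0.613106) = 0.4052.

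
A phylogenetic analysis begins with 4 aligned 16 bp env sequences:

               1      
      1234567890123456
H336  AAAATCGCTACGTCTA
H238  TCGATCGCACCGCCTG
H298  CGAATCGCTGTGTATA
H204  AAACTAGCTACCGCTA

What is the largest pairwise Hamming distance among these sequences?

Pairwise Hamming distances:
  H336 vs H238: 7
  H336 vs H298: 5
  H336 vs H204: 4
  H238 vs H298: 9
  H238 vs H204: 10
  H298 vs H204: 9
The largest is 10, between H238 and H204.

10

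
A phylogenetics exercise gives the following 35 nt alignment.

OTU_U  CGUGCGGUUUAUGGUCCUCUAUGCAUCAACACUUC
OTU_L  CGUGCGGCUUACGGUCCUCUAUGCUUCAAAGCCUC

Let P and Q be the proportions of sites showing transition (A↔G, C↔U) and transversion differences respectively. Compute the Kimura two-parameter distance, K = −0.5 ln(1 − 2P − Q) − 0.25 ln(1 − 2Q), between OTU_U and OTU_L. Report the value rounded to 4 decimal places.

0.1986

The sequences differ at positions 8 (U/C, transition), 12 (U/C, transition), 25 (A/U, transversion), 30 (C/A, transversion), 31 (A/G, transition), 33 (U/C, transition).
Of the 6 differences, 4 transitions and 2 transversions over 35 sites: P = 4/35 = 0.114286, Q = 2/35 = 0.057143.
d = −0.5·ln(0.714285) − 0.25·ln(0.885714) = −0.5·(-0.336473) − 0.25·(-0.121361) = 0.1986.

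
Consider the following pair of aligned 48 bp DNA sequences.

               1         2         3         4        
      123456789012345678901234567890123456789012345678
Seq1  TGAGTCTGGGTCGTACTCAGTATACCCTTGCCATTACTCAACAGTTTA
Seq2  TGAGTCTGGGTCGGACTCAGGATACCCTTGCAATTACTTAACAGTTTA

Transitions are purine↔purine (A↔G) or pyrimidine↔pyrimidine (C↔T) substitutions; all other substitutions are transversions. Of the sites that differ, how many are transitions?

The sequences differ at positions 14 (T/G, transversion), 21 (T/G, transversion), 32 (C/A, transversion), 39 (C/T, transition).
Of the 4 differences, 1 transition and 3 transversions, so the answer is 1.

1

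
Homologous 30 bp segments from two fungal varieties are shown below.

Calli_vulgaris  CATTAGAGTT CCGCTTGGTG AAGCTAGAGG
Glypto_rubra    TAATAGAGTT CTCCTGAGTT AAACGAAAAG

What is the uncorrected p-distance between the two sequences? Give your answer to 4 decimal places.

0.3667

Mismatches occur at site 1 (C→T), site 3 (T→A), site 12 (C→T), site 13 (G→C), site 16 (T→G), site 17 (G→A), site 20 (G→T), site 23 (G→A), site 25 (T→G), site 27 (G→A), site 29 (G→A).
There are 11 differences over 30 sites, so p = 11/30 = 0.3667.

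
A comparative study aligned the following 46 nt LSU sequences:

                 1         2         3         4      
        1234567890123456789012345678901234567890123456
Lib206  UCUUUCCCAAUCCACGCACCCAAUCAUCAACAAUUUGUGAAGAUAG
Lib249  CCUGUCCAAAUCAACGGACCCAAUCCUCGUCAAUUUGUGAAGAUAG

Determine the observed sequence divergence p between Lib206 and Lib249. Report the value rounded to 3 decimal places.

0.174

Mismatches occur at site 1 (U↔C), site 4 (U↔G), site 8 (C↔A), site 13 (C↔A), site 17 (C↔G), site 26 (A↔C), site 29 (A↔G), site 30 (A↔U).
There are 8 differences over 46 sites, so p = 8/46 = 0.174.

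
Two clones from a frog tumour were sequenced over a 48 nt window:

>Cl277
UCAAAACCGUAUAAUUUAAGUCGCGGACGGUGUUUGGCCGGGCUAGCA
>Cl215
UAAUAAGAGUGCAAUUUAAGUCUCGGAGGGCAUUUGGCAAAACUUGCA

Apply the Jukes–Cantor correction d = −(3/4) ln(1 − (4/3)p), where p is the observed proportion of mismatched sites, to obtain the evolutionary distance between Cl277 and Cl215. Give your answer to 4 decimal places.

Differing sites — 2:C/A; 4:A/U; 7:C/G; 8:C/A; 11:A/G; 12:U/C; 23:G/U; 28:C/G; 31:U/C; 32:G/A; 39:C/A; 40:G/A; 41:G/A; 42:G/A; 45:A/U.
p = 15/48 = 0.312500.
d = −0.75 · ln(1 − (4/3)·0.312500) = −0.75 · ln(0.583333) = −0.75 · (-0.538997) = 0.4042.

0.4042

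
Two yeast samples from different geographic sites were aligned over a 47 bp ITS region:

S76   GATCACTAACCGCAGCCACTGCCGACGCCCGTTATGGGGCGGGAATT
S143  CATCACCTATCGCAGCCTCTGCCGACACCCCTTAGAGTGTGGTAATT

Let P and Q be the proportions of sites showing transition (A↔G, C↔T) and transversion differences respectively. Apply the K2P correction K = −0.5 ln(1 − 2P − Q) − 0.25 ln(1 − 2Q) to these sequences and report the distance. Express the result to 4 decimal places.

0.3129

Mismatches occur at site 1 (G↔C, transversion), site 7 (T↔C, transition), site 8 (A↔T, transversion), site 10 (C↔T, transition), site 18 (A↔T, transversion), site 27 (G↔A, transition), site 31 (G↔C, transversion), site 35 (T↔G, transversion), site 36 (G↔A, transition), site 38 (G↔T, transversion), site 40 (C↔T, transition), site 43 (G↔T, transversion).
Of the 12 differences, 5 transitions and 7 transversions over 47 sites: P = 5/47 = 0.106383, Q = 7/47 = 0.148936.
d = −0.5·ln(0.638298) − 0.25·ln(0.702128) = −0.5·(-0.448950) − 0.25·(-0.353640) = 0.3129.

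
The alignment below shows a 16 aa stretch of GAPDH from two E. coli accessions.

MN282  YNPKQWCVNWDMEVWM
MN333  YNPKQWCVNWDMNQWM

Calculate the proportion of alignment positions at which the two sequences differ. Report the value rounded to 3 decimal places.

0.125

The sequences differ at positions 13 (E/N), 14 (V/Q).
There are 2 differences over 16 sites, so p = 2/16 = 0.125.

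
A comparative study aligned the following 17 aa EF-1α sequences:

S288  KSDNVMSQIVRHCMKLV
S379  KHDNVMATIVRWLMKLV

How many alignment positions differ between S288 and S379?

Mismatches occur at site 2 (S/H), site 7 (S/A), site 8 (Q/T), site 12 (H/W), site 13 (C/L).
That gives 5 mismatches out of 17 aligned sites, so the Hamming distance is 5.

5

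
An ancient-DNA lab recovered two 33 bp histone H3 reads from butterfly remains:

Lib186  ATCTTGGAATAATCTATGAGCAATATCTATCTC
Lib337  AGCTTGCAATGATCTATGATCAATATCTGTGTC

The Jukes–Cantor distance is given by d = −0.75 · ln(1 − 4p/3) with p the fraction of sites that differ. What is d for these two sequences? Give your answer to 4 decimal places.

Differing sites — 2:T/G; 7:G/C; 11:A/G; 20:G/T; 29:A/G; 31:C/G.
p = 6/33 = 0.181818.
d = −0.75 · ln(1 − (4/3)·0.181818) = −0.75 · ln(0.757576) = −0.75 · (-0.277631) = 0.2082.

0.2082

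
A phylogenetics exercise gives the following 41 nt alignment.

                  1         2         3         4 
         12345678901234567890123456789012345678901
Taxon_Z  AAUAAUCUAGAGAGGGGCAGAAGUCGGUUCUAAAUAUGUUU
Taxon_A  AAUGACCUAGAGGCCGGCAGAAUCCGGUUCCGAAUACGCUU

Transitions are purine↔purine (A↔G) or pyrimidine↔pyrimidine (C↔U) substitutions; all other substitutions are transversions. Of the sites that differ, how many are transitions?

Mismatches occur at site 4 (A↔G, transition), site 6 (U↔C, transition), site 13 (A↔G, transition), site 14 (G↔C, transversion), site 15 (G↔C, transversion), site 23 (G↔U, transversion), site 24 (U↔C, transition), site 31 (U↔C, transition), site 32 (A↔G, transition), site 37 (U↔C, transition), site 39 (U↔C, transition).
Of the 11 differences, 8 transitions and 3 transversions, so the answer is 8.

8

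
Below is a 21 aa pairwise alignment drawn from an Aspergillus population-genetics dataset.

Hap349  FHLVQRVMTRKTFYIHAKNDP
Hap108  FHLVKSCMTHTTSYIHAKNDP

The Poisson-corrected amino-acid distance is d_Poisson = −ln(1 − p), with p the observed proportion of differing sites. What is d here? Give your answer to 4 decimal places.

0.3365

The sequences differ at positions 5 (Q/K), 6 (R/S), 7 (V/C), 10 (R/H), 11 (K/T), 13 (F/S).
p = 6/21 = 0.285714.
d = −ln(1 − 0.285714) = −ln(0.714286) = 0.3365.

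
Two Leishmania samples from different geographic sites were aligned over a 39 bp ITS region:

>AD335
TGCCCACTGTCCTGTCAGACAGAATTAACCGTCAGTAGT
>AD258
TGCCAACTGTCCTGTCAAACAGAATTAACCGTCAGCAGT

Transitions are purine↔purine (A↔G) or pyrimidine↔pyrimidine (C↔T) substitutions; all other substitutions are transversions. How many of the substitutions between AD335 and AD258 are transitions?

The sequences differ at positions 5 (C/A, transversion), 18 (G/A, transition), 36 (T/C, transition).
Of the 3 differences, 2 transitions and 1 transversion, so the answer is 2.

2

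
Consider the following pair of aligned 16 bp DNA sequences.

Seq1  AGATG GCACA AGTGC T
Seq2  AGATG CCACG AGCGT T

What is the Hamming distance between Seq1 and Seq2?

4

The sequences differ at positions 6 (G/C), 10 (A/G), 13 (T/C), 15 (C/T).
That gives 4 mismatches out of 16 aligned sites, so the Hamming distance is 4.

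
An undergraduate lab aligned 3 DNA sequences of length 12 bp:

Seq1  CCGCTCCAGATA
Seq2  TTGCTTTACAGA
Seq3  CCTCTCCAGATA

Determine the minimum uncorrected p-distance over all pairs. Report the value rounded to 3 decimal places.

0.083

Pairwise Hamming distances:
  Seq1 vs Seq2: 6
  Seq1 vs Seq3: 1
  Seq2 vs Seq3: 7
The smallest is 1 mismatch, between Seq1 and Seq3; p = 1/12 = 0.083.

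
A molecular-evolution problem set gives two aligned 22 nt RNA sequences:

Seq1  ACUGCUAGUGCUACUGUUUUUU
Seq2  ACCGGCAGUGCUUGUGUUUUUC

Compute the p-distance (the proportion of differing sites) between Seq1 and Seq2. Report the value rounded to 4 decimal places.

0.2727

Differing sites — 3:U/C; 5:C/G; 6:U/C; 13:A/U; 14:C/G; 22:U/C.
There are 6 differences over 22 sites, so p = 6/22 = 0.2727.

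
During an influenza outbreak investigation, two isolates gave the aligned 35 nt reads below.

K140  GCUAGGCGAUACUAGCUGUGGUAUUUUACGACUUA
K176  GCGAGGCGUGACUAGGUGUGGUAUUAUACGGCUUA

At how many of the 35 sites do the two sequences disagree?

6

Differing sites — 3:U/G; 9:A/U; 10:U/G; 16:C/G; 26:U/A; 31:A/G.
That gives 6 mismatches out of 35 aligned sites, so the Hamming distance is 6.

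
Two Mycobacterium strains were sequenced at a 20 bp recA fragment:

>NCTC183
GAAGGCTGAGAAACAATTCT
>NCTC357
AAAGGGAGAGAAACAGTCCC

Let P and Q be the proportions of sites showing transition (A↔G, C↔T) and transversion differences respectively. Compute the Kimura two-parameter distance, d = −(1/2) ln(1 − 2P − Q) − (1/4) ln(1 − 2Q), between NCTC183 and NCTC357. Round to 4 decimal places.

Mismatches occur at site 1 (G→A, transition), site 6 (C→G, transversion), site 7 (T→A, transversion), site 16 (A→G, transition), site 18 (T→C, transition), site 20 (T→C, transition).
Of the 6 differences, 4 transitions and 2 transversions over 20 sites: P = 4/20 = 0.200000, Q = 2/20 = 0.100000.
d = −0.5·ln(0.500000) − 0.25·ln(0.800000) = −0.5·(-0.693147) − 0.25·(-0.223144) = 0.4024.

0.4024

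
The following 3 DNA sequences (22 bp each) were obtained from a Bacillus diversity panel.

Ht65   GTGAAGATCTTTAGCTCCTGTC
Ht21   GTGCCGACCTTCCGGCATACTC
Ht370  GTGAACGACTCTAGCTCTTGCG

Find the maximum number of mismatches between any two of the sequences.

15

Pairwise Hamming distances:
  Ht65 vs Ht21: 11
  Ht65 vs Ht370: 7
  Ht21 vs Ht370: 15
The largest is 15, between Ht21 and Ht370.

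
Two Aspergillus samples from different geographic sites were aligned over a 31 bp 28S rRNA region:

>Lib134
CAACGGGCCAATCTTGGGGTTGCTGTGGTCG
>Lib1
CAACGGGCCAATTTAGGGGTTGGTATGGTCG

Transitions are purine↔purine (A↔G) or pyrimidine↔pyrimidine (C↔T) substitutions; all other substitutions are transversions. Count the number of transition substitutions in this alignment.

The sequences differ at positions 13 (C/T, transition), 15 (T/A, transversion), 23 (C/G, transversion), 25 (G/A, transition).
Of the 4 differences, 2 transitions and 2 transversions, so the answer is 2.

2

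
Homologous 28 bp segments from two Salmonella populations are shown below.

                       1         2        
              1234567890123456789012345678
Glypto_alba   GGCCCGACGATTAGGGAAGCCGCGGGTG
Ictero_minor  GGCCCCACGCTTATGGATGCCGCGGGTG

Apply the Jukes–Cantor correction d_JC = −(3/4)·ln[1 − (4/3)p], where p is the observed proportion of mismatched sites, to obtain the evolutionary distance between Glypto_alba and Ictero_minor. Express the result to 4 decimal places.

Mismatches occur at site 6 (G↔C), site 10 (A↔C), site 14 (G↔T), site 18 (A↔T).
p = 4/28 = 0.142857.
d = −0.75 · ln(1 − (4/3)·0.142857) = −0.75 · ln(0.809524) = −0.75 · (-0.211309) = 0.1585.

0.1585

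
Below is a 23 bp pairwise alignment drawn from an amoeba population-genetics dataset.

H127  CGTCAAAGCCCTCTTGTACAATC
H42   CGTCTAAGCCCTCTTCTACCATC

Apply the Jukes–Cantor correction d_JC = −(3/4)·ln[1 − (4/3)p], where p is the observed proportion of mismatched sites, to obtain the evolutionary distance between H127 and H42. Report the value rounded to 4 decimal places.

0.1433

The sequences differ at positions 5 (A/T), 16 (G/C), 20 (A/C).
p = 3/23 = 0.130435.
d = −0.75 · ln(1 − (4/3)·0.130435) = −0.75 · ln(0.826087) = −0.75 · (-0.191055) = 0.1433.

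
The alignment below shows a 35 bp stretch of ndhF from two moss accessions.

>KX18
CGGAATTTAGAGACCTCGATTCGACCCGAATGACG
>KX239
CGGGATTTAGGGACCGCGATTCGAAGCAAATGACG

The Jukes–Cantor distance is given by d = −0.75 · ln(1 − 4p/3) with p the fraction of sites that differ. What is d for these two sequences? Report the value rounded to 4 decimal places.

Differing sites — 4:A/G; 11:A/G; 16:T/G; 25:C/A; 26:C/G; 28:G/A.
p = 6/35 = 0.171429.
d = −0.75 · ln(1 − (4/3)·0.171429) = −0.75 · ln(0.771428) = −0.75 · (-0.259512) = 0.1946.

0.1946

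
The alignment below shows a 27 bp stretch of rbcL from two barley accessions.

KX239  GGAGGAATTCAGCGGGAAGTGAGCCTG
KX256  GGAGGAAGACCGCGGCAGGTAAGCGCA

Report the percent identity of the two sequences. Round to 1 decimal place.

66.7%

The sequences differ at positions 8 (T/G), 9 (T/A), 11 (A/C), 16 (G/C), 18 (A/G), 21 (G/A), 25 (C/G), 26 (T/C), 27 (G/A).
18 of the 27 sites match, so the percent identity is 18/27 × 100 = 66.7%.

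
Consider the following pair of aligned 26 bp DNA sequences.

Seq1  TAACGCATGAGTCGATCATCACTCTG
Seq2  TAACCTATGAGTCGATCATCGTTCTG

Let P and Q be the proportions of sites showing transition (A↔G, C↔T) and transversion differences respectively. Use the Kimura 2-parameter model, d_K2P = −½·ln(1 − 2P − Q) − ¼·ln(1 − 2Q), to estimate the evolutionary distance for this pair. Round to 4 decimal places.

0.1768

The sequences differ at positions 5 (G/C, transversion), 6 (C/T, transition), 21 (A/G, transition), 22 (C/T, transition).
Of the 4 differences, 3 transitions and 1 transversion over 26 sites: P = 3/26 = 0.115385, Q = 1/26 = 0.038462.
d = −0.5·ln(0.730768) − 0.25·ln(0.923076) = −0.5·(-0.313659) − 0.25·(-0.080044) = 0.1768.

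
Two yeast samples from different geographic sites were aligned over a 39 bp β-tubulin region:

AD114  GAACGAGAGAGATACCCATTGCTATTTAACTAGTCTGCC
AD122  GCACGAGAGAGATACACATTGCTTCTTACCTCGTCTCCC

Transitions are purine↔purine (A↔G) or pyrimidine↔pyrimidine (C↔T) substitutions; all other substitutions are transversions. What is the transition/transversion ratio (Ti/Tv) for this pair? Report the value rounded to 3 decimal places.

Differing sites — 2:A/C (Tv); 16:C/A (Tv); 24:A/T (Tv); 25:T/C (Ti); 29:A/C (Tv); 32:A/C (Tv); 37:G/C (Tv).
Of the 7 differences, 1 transition and 6 transversions, so Ti/Tv = 1/6 = 0.167.

0.167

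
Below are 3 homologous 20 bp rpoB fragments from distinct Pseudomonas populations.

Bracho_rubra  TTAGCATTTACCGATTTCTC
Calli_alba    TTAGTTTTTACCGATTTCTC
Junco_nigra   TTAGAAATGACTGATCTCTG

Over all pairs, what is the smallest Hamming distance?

Pairwise Hamming distances:
  Bracho_rubra vs Calli_alba: 2
  Bracho_rubra vs Junco_nigra: 6
  Calli_alba vs Junco_nigra: 7
The smallest is 2, between Bracho_rubra and Calli_alba.

2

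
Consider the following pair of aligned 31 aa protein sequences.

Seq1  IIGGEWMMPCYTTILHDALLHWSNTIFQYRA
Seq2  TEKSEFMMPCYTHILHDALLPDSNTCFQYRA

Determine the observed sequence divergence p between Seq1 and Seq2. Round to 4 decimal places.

0.2903

The sequences differ at positions 1 (I/T), 2 (I/E), 3 (G/K), 4 (G/S), 6 (W/F), 13 (T/H), 21 (H/P), 22 (W/D), 26 (I/C).
There are 9 differences over 31 sites, so p = 9/31 = 0.2903.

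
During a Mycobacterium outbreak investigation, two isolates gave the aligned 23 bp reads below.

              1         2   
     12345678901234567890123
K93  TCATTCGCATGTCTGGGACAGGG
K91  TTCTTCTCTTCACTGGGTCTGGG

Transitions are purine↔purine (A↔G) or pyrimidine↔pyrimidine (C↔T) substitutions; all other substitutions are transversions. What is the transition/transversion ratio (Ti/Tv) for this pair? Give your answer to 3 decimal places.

0.143

Differing sites — 2:C/T (Ti); 3:A/C (Tv); 7:G/T (Tv); 9:A/T (Tv); 11:G/C (Tv); 12:T/A (Tv); 18:A/T (Tv); 20:A/T (Tv).
Of the 8 differences, 1 transition and 7 transversions, so Ti/Tv = 1/7 = 0.143.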